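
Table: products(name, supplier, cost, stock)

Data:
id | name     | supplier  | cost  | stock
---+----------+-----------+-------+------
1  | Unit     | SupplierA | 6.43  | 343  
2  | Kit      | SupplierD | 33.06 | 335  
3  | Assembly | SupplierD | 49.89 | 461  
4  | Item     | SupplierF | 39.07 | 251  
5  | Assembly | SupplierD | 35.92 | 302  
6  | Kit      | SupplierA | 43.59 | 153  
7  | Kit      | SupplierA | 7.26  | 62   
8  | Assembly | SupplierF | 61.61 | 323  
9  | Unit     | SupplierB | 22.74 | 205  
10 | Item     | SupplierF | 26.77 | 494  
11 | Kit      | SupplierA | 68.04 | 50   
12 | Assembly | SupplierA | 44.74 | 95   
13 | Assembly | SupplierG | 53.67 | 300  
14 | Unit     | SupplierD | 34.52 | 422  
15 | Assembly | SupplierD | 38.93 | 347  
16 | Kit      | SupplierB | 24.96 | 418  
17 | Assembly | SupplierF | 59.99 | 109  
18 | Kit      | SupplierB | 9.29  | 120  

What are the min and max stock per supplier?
SELECT supplier, MIN(stock), MAX(stock)
FROM products
GROUP BY supplier

Result:
  SupplierA: min=50, max=343
  SupplierB: min=120, max=418
  SupplierD: min=302, max=461
  SupplierF: min=109, max=494
  SupplierG: min=300, max=300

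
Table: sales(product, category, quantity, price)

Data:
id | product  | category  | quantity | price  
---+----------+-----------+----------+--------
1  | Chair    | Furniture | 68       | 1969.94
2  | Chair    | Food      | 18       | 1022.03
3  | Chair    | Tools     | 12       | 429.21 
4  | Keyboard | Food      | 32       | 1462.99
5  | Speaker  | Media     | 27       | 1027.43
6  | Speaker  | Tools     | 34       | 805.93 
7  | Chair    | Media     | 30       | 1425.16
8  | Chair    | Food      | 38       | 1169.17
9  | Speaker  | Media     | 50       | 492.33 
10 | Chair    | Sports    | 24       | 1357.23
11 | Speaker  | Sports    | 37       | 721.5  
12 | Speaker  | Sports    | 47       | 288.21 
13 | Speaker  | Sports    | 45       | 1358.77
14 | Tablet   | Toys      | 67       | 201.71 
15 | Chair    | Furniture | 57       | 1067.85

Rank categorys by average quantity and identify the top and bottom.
SELECT category, AVG(quantity)
FROM sales
GROUP BY category
ORDER BY AVG(quantity)

All groups:
  Tools: 23.00
  Food: 29.33
  Media: 35.67
  Sports: 38.25
  Furniture: 62.50
  Toys: 67.00

Highest: Toys (67.00)
Lowest: Tools (23.00)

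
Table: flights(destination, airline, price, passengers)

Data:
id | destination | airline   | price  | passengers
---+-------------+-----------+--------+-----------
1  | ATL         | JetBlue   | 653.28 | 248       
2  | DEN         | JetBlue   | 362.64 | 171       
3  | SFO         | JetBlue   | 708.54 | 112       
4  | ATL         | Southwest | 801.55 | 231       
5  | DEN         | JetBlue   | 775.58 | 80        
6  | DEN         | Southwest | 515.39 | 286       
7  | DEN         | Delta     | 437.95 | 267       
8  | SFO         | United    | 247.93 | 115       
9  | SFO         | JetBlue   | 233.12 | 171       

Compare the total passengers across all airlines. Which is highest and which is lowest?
SELECT airline, SUM(passengers)
FROM flights
GROUP BY airline
ORDER BY SUM(passengers)

All groups:
  United: 115
  Delta: 267
  Southwest: 517
  JetBlue: 782

Highest: JetBlue (782)
Lowest: United (115)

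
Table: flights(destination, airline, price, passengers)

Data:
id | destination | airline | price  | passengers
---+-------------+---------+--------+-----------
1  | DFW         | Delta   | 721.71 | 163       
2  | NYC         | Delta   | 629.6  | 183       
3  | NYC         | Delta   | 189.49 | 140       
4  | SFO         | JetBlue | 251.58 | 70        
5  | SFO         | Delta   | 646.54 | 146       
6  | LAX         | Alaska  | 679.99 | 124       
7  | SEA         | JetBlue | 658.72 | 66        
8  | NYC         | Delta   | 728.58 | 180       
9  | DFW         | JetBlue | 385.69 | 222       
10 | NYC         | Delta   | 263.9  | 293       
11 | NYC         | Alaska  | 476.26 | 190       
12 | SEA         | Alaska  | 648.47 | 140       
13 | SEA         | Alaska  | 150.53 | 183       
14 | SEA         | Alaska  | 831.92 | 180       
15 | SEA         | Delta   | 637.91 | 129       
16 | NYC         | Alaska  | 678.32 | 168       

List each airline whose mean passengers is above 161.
SELECT airline, AVG(passengers)
FROM flights
GROUP BY airline
HAVING AVG(passengers) > 161

Result:
  Alaska: avg=164.17
  Delta: avg=176.29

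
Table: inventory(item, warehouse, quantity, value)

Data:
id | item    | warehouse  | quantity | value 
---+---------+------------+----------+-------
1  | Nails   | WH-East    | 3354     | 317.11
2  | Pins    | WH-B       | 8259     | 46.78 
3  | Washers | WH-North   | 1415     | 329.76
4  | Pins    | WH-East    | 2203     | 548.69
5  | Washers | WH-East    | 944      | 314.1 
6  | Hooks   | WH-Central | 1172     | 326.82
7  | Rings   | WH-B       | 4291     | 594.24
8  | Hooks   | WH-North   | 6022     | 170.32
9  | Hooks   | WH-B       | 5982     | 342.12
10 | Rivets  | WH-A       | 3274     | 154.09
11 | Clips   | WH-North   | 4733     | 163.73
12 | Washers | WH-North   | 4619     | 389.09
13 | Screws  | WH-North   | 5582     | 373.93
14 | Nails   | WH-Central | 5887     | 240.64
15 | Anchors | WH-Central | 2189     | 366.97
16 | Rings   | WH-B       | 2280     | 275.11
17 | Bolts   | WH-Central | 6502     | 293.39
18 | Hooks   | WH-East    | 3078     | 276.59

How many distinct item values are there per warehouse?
SELECT warehouse, COUNT(DISTINCT item)
FROM inventory
GROUP BY warehouse

Result:
  WH-A: 1 distinct
  WH-B: 3 distinct
  WH-Central: 4 distinct
  WH-East: 4 distinct
  WH-North: 4 distinct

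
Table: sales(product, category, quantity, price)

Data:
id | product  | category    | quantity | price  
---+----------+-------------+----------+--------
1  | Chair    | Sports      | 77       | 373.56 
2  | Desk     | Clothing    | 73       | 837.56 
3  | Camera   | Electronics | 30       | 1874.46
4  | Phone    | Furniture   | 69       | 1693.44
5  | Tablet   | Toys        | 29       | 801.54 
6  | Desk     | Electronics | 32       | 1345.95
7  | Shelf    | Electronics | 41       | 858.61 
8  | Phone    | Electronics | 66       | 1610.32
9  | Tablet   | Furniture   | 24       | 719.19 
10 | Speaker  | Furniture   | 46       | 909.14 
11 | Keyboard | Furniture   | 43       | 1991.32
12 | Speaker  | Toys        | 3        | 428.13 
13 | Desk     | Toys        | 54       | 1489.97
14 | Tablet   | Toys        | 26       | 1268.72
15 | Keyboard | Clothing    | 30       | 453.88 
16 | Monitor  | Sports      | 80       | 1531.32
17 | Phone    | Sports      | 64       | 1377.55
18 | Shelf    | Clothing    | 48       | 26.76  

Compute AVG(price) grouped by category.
SELECT category, AVG(price) as result
FROM sales
GROUP BY category

Result:
  Clothing: 439.40
  Electronics: 1422.34
  Furniture: 1328.27
  Sports: 1094.14
  Toys: 997.09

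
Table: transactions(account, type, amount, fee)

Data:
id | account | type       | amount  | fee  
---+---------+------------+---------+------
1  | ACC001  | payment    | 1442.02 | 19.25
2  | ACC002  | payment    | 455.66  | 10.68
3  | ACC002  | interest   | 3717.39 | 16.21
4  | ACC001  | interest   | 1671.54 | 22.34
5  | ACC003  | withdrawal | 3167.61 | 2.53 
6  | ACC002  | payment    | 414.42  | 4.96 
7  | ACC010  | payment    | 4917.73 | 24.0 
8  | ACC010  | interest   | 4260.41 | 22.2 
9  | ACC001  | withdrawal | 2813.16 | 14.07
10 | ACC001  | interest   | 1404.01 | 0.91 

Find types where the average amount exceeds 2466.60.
SELECT type, AVG(amount)
FROM transactions
GROUP BY type
HAVING AVG(amount) > 2466.60

Result:
  interest: avg=2763.34
  withdrawal: avg=2990.39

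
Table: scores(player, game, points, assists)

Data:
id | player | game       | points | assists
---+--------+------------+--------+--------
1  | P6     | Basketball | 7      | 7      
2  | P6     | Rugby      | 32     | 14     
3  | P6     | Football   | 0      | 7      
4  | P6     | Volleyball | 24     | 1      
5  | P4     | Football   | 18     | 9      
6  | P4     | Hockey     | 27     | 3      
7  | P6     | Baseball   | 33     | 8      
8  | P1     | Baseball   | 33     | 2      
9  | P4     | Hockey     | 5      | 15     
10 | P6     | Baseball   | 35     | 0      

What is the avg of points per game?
SELECT game, AVG(points) as result
FROM scores
GROUP BY game

Result:
  Baseball: 33.67
  Basketball: 7.00
  Football: 9.00
  Hockey: 16.00
  Rugby: 32.00
  Volleyball: 24.00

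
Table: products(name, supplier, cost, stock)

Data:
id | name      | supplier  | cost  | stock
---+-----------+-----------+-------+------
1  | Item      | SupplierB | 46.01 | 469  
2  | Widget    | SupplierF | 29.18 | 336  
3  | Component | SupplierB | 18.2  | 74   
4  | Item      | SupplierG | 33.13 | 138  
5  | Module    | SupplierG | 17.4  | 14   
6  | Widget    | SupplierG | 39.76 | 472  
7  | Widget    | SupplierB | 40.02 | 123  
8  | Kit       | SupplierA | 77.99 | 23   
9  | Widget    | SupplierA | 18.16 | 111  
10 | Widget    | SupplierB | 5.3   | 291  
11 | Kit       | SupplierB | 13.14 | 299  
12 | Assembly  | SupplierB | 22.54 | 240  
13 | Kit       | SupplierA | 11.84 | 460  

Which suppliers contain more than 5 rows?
SELECT supplier, COUNT(*) as cnt
FROM products
GROUP BY supplier
HAVING COUNT(*) > 5

Result:
  SupplierB: 6

Note: HAVING filters groups after aggregation, WHERE filters rows before.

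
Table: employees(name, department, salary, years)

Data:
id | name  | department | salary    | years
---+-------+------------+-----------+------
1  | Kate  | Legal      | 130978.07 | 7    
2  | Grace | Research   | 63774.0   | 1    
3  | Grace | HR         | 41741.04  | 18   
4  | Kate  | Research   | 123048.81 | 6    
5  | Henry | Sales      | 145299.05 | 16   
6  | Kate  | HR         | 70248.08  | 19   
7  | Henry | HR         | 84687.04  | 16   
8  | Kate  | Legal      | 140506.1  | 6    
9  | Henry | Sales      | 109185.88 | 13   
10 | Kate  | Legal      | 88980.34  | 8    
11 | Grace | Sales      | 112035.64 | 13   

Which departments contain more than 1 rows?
SELECT department, COUNT(*) as cnt
FROM employees
GROUP BY department
HAVING COUNT(*) > 1

Result:
  HR: 3
  Legal: 3
  Research: 2
  Sales: 3

Note: HAVING filters groups after aggregation, WHERE filters rows before.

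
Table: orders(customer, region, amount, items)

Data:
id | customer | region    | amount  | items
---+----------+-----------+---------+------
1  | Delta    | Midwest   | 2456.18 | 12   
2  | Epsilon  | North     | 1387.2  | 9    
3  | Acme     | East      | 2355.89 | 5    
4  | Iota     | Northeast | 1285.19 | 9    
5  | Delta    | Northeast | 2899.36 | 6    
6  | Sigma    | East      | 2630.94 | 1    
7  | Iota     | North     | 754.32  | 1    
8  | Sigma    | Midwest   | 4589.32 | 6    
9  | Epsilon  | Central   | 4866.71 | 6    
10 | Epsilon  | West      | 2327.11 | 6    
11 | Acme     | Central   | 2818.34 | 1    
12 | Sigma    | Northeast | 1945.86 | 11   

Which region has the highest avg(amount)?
SELECT region, AVG(amount) as val
FROM orders
GROUP BY region
ORDER BY val DESC
LIMIT 1

Result: Central with avg(amount) = 3842.53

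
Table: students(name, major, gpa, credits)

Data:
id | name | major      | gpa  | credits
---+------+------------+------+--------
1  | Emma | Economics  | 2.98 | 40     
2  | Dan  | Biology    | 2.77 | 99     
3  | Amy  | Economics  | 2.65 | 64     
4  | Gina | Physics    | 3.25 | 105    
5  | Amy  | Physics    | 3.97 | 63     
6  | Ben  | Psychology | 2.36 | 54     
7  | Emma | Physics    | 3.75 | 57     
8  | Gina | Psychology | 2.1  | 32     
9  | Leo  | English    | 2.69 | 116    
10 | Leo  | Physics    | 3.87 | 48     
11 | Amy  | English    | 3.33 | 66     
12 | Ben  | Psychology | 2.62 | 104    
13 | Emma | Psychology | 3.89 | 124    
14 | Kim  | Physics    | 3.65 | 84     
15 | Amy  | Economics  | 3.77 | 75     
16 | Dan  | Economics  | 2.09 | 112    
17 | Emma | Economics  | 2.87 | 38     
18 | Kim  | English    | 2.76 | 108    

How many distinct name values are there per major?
SELECT major, COUNT(DISTINCT name)
FROM students
GROUP BY major

Result:
  Biology: 1 distinct
  Economics: 3 distinct
  English: 3 distinct
  Physics: 5 distinct
  Psychology: 3 distinct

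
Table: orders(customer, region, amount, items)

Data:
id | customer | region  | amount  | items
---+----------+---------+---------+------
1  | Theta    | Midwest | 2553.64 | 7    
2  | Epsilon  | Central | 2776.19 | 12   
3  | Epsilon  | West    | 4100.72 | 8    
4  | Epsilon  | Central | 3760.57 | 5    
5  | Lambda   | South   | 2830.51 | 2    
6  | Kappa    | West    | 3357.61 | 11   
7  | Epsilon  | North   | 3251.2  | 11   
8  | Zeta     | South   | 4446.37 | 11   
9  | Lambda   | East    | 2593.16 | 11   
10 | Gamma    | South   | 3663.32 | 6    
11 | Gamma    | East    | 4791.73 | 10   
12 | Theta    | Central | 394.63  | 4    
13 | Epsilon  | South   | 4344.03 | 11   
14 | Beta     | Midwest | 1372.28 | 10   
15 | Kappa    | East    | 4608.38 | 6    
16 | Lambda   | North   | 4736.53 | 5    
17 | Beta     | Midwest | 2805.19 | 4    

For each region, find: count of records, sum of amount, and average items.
SELECT region,
       COUNT(*) as cnt,
       SUM(amount) as total_amount,
       AVG(items) as avg_items
FROM orders
GROUP BY region

Result:
  Central: 3 records, 6931.39 total amount, 7.00 avg items
  East: 3 records, 11993.27 total amount, 9.00 avg items
  Midwest: 3 records, 6731.11 total amount, 7.00 avg items
  North: 2 records, 7987.73 total amount, 8.00 avg items
  South: 4 records, 15284.23 total amount, 7.50 avg items
  West: 2 records, 7458.33 total amount, 9.50 avg items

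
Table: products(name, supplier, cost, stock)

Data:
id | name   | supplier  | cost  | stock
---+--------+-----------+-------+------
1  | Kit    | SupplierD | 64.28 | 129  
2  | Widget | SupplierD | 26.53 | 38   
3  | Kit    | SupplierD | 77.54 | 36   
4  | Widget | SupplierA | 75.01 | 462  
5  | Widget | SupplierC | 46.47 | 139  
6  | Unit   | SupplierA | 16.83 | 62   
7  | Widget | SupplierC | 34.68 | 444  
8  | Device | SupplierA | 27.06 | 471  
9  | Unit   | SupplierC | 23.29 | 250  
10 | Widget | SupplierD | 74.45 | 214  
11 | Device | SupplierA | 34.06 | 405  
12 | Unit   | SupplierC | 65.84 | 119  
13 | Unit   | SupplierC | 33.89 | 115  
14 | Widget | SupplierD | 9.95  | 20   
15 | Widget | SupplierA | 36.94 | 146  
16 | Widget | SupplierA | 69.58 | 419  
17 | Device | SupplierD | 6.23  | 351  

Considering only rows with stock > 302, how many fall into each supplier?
SELECT supplier, COUNT(*)
FROM products
WHERE stock > 302
GROUP BY supplier

Note: WHERE filters rows before grouping.

Result:
  SupplierA: 4
  SupplierC: 1
  SupplierD: 1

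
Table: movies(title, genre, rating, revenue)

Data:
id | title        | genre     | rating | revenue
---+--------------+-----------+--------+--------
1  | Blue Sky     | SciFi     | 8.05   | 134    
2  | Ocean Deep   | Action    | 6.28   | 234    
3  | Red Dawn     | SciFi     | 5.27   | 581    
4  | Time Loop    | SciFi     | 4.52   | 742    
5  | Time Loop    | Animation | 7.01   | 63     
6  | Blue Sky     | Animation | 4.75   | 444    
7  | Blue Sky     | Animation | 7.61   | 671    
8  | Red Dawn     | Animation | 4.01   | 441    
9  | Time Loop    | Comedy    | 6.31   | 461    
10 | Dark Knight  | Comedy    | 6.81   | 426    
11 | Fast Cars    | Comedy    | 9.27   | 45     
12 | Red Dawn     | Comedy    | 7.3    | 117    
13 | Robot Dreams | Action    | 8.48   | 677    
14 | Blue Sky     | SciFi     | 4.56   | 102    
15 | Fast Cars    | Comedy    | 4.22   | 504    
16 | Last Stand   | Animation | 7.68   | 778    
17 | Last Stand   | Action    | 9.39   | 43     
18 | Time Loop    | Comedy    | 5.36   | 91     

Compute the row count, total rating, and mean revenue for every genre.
SELECT genre,
       COUNT(*) as cnt,
       SUM(rating) as total_rating,
       AVG(revenue) as avg_revenue
FROM movies
GROUP BY genre

Result:
  Action: 3 records, 24.15 total rating, 318.00 avg revenue
  Animation: 5 records, 31.06 total rating, 479.40 avg revenue
  Comedy: 6 records, 39.27 total rating, 274.00 avg revenue
  SciFi: 4 records, 22.40 total rating, 389.75 avg revenue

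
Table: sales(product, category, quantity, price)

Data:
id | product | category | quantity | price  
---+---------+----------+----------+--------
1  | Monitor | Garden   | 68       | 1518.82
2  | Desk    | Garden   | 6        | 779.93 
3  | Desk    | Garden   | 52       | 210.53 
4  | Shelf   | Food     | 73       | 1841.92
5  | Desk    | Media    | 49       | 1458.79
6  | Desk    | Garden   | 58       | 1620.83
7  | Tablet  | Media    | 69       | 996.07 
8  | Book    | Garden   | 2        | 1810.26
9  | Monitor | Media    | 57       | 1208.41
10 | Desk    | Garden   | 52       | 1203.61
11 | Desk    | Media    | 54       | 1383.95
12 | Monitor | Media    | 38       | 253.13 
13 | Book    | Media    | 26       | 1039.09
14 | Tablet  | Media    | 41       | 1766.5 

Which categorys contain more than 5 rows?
SELECT category, COUNT(*) as cnt
FROM sales
GROUP BY category
HAVING COUNT(*) > 5

Result:
  Garden: 6
  Media: 7

Note: HAVING filters groups after aggregation, WHERE filters rows before.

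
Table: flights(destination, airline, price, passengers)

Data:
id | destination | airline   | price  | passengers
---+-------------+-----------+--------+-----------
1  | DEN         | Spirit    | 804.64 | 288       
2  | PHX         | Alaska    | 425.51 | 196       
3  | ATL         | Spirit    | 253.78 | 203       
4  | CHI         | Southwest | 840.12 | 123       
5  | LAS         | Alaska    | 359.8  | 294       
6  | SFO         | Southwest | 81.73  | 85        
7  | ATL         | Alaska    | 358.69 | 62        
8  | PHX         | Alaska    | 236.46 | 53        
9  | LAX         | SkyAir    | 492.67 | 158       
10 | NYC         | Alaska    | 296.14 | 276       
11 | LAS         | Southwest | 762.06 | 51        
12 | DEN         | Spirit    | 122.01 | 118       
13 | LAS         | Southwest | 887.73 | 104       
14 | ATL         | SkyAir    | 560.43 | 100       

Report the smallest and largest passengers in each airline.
SELECT airline, MIN(passengers), MAX(passengers)
FROM flights
GROUP BY airline

Result:
  Alaska: min=53, max=294
  SkyAir: min=100, max=158
  Southwest: min=51, max=123
  Spirit: min=118, max=288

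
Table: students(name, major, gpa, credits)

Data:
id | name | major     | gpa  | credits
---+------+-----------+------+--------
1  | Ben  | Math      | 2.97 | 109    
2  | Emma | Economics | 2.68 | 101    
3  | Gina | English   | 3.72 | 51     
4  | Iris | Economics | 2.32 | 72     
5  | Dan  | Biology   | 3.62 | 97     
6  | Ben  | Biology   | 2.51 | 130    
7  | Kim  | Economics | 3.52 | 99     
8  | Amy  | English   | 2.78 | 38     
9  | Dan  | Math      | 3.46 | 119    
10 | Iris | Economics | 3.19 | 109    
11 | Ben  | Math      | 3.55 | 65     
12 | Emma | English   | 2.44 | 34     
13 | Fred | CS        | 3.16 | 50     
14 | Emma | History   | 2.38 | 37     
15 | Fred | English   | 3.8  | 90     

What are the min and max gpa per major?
SELECT major, MIN(gpa), MAX(gpa)
FROM students
GROUP BY major

Result:
  Biology: min=2.51, max=3.62
  CS: min=3.16, max=3.16
  Economics: min=2.32, max=3.52
  English: min=2.44, max=3.80
  History: min=2.38, max=2.38
  Math: min=2.97, max=3.55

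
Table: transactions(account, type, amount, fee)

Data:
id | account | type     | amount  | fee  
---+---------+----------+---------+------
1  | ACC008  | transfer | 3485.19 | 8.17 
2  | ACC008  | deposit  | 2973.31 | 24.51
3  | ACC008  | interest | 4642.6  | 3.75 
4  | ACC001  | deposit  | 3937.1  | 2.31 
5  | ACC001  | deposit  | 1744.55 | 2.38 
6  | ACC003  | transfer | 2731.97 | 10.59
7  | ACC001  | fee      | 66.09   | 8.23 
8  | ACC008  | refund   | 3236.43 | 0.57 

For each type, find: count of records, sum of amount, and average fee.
SELECT type,
       COUNT(*) as cnt,
       SUM(amount) as total_amount,
       AVG(fee) as avg_fee
FROM transactions
GROUP BY type

Result:
  deposit: 3 records, 8654.96 total amount, 9.73 avg fee
  fee: 1 records, 66.09 total amount, 8.23 avg fee
  interest: 1 records, 4642.60 total amount, 3.75 avg fee
  refund: 1 records, 3236.43 total amount, 0.57 avg fee
  transfer: 2 records, 6217.16 total amount, 9.38 avg fee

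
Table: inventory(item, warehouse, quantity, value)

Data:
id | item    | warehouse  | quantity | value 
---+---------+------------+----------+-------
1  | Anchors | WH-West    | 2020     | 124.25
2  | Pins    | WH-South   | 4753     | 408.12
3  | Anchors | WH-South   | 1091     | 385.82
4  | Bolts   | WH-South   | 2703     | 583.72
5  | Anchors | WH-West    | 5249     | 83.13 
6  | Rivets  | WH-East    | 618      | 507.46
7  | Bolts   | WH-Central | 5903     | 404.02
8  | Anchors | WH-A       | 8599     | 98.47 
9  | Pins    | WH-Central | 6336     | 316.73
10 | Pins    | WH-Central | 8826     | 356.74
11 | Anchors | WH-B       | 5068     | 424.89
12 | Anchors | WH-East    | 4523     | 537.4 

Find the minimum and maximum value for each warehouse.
SELECT warehouse, MIN(value), MAX(value)
FROM inventory
GROUP BY warehouse

Result:
  WH-A: min=98.47, max=98.47
  WH-B: min=424.89, max=424.89
  WH-Central: min=316.73, max=404.02
  WH-East: min=507.46, max=537.40
  WH-South: min=385.82, max=583.72
  WH-West: min=83.13, max=124.25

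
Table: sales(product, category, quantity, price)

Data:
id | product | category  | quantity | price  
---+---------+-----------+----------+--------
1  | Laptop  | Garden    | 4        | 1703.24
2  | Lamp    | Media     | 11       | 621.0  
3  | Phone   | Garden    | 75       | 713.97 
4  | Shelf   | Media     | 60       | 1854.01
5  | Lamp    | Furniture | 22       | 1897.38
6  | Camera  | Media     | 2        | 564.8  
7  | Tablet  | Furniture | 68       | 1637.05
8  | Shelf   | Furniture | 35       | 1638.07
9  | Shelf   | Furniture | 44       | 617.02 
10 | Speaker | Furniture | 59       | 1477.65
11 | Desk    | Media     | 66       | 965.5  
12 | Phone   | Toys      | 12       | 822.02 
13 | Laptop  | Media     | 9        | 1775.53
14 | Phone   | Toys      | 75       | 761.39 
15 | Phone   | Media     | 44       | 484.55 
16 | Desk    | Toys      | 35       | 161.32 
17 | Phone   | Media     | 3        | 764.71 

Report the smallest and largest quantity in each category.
SELECT category, MIN(quantity), MAX(quantity)
FROM sales
GROUP BY category

Result:
  Furniture: min=22, max=68
  Garden: min=4, max=75
  Media: min=2, max=66
  Toys: min=12, max=75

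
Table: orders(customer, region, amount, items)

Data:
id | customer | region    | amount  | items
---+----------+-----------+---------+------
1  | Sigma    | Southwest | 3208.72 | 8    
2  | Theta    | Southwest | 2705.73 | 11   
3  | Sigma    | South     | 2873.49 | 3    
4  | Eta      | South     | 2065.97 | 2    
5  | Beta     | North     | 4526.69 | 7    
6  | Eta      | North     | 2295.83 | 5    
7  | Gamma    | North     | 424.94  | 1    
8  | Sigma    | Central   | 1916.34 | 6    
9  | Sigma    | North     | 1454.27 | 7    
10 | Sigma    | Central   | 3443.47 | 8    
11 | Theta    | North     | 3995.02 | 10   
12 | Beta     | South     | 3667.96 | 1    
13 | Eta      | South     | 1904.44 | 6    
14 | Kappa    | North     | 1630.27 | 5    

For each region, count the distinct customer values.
SELECT region, COUNT(DISTINCT customer)
FROM orders
GROUP BY region

Result:
  Central: 1 distinct
  North: 6 distinct
  South: 3 distinct
  Southwest: 2 distinct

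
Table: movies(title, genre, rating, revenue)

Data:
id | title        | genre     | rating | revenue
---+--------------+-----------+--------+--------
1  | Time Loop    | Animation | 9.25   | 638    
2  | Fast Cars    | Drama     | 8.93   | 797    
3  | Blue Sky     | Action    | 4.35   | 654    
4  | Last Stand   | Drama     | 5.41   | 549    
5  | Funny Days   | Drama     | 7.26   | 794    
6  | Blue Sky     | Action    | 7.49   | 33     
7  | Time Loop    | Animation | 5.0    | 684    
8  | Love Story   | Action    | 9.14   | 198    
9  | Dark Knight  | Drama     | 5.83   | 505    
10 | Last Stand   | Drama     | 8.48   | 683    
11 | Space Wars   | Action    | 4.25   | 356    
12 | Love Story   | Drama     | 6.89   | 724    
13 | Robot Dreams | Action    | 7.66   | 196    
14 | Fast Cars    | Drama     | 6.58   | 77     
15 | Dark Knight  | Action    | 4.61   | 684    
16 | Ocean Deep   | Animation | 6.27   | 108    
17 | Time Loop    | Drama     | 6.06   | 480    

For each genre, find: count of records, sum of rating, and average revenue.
SELECT genre,
       COUNT(*) as cnt,
       SUM(rating) as total_rating,
       AVG(revenue) as avg_revenue
FROM movies
GROUP BY genre

Result:
  Action: 6 records, 37.50 total rating, 353.50 avg revenue
  Animation: 3 records, 20.52 total rating, 476.67 avg revenue
  Drama: 8 records, 55.44 total rating, 576.13 avg revenue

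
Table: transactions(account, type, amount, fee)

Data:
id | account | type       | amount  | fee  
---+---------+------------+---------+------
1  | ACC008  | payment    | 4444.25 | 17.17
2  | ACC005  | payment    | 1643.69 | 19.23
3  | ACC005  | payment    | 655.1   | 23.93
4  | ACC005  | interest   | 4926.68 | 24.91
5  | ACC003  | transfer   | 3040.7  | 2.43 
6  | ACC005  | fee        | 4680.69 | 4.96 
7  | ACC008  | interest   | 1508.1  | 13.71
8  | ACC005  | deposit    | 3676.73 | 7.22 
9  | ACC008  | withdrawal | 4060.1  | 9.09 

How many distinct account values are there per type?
SELECT type, COUNT(DISTINCT account)
FROM transactions
GROUP BY type

Result:
  deposit: 1 distinct
  fee: 1 distinct
  interest: 2 distinct
  payment: 2 distinct
  transfer: 1 distinct
  withdrawal: 1 distinct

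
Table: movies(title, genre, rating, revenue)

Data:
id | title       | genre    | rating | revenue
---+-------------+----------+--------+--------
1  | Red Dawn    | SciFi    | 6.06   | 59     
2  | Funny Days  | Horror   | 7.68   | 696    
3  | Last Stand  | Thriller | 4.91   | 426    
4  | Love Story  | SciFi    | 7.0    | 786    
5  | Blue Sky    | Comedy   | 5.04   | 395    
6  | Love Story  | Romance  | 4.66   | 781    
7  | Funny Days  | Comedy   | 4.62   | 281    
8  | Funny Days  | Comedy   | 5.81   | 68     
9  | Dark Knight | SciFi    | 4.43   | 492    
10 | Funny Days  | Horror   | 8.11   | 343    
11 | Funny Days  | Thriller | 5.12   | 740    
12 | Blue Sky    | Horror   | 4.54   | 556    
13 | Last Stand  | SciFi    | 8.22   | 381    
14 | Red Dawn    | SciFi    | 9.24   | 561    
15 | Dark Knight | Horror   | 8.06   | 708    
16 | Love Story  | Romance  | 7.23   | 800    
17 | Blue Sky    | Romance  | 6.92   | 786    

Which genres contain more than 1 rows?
SELECT genre, COUNT(*) as cnt
FROM movies
GROUP BY genre
HAVING COUNT(*) > 1

Result:
  Comedy: 3
  Horror: 4
  Romance: 3
  SciFi: 5
  Thriller: 2

Note: HAVING filters groups after aggregation, WHERE filters rows before.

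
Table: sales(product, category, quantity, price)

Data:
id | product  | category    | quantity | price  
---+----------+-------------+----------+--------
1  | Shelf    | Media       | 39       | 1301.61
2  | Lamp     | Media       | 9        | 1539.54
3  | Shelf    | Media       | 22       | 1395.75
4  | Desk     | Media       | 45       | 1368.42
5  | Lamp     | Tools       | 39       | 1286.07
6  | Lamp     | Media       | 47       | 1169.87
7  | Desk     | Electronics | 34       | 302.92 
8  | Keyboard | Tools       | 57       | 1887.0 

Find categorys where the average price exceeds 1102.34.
SELECT category, AVG(price)
FROM sales
GROUP BY category
HAVING AVG(price) > 1102.34

Result:
  Media: avg=1355.04
  Tools: avg=1586.54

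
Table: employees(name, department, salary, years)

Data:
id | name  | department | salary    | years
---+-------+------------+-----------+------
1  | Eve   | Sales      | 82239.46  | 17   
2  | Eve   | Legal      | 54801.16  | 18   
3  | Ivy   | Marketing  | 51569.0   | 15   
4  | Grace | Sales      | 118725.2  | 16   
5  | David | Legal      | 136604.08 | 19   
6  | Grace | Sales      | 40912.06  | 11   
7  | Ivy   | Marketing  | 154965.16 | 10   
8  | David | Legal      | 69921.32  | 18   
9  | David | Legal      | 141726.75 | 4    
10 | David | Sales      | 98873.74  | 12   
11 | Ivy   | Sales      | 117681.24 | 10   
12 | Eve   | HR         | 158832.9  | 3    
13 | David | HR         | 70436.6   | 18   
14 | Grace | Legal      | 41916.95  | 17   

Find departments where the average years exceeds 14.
SELECT department, AVG(years)
FROM employees
GROUP BY department
HAVING AVG(years) > 14

Result:
  Legal: avg=15.20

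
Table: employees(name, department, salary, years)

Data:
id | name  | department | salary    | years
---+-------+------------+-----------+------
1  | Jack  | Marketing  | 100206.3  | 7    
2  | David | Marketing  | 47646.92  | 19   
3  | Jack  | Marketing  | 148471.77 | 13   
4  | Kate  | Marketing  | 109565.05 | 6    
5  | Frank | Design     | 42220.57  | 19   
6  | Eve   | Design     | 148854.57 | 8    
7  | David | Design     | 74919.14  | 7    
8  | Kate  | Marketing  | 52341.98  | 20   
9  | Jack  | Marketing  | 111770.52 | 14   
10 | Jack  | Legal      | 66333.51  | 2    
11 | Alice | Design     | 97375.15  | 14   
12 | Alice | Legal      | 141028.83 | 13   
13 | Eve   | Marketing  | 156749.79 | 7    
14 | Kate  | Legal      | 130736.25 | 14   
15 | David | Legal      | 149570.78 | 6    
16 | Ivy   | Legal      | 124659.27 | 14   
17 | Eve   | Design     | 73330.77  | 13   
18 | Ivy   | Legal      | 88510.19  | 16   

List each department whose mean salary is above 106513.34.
SELECT department, AVG(salary)
FROM employees
GROUP BY department
HAVING AVG(salary) > 106513.34

Result:
  Legal: avg=116806.47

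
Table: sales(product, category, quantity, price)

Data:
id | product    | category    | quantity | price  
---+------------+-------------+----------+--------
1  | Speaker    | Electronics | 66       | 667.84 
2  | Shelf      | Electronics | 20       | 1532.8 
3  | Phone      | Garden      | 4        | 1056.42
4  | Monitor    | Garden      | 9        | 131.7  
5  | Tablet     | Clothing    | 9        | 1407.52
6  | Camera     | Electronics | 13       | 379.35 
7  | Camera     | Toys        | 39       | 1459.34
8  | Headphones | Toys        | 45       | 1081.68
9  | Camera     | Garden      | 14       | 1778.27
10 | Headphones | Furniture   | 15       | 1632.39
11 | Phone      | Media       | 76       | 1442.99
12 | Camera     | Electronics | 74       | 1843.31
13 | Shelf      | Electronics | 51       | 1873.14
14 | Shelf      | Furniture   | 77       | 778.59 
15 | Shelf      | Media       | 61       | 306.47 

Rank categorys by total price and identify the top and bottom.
SELECT category, SUM(price)
FROM sales
GROUP BY category
ORDER BY SUM(price)

All groups:
  Clothing: 1407.52
  Media: 1749.46
  Furniture: 2410.98
  Toys: 2541.02
  Garden: 2966.39
  Electronics: 6296.44

Highest: Electronics (6296.44)
Lowest: Clothing (1407.52)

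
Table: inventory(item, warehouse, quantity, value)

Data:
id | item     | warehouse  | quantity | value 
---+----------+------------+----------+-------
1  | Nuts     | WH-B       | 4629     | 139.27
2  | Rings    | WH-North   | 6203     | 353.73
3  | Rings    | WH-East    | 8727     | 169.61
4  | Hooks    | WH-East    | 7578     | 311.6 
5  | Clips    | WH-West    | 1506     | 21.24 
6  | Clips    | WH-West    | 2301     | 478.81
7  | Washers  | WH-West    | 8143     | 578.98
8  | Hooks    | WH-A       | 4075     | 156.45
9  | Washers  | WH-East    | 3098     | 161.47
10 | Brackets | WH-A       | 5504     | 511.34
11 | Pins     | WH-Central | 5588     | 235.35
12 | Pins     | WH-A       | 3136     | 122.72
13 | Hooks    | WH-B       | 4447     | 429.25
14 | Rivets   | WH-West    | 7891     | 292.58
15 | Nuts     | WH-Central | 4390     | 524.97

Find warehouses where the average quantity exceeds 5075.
SELECT warehouse, AVG(quantity)
FROM inventory
GROUP BY warehouse
HAVING AVG(quantity) > 5075

Result:
  WH-East: avg=6467.67
  WH-North: avg=6203.00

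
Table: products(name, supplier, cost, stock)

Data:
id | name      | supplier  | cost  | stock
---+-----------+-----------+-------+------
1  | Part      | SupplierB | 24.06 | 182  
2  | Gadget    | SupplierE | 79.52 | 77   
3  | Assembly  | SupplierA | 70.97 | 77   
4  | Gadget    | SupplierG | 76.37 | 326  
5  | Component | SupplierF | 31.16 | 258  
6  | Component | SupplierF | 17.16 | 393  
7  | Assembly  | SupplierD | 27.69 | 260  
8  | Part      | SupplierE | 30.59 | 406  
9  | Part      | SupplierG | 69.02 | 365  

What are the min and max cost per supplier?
SELECT supplier, MIN(cost), MAX(cost)
FROM products
GROUP BY supplier

Result:
  SupplierA: min=70.97, max=70.97
  SupplierB: min=24.06, max=24.06
  SupplierD: min=27.69, max=27.69
  SupplierE: min=30.59, max=79.52
  SupplierF: min=17.16, max=31.16
  SupplierG: min=69.02, max=76.37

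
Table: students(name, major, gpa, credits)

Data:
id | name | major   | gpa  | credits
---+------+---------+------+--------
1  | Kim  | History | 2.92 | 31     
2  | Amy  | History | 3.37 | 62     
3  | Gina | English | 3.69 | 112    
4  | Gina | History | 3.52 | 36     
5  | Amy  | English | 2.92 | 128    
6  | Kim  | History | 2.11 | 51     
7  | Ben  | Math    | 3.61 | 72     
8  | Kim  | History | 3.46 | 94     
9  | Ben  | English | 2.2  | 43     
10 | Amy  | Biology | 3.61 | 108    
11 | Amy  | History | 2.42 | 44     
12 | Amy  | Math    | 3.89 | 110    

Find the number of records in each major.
SELECT major, COUNT(*) as count
FROM students
GROUP BY major

Result:
  Biology: 1
  English: 3
  History: 6
  Math: 2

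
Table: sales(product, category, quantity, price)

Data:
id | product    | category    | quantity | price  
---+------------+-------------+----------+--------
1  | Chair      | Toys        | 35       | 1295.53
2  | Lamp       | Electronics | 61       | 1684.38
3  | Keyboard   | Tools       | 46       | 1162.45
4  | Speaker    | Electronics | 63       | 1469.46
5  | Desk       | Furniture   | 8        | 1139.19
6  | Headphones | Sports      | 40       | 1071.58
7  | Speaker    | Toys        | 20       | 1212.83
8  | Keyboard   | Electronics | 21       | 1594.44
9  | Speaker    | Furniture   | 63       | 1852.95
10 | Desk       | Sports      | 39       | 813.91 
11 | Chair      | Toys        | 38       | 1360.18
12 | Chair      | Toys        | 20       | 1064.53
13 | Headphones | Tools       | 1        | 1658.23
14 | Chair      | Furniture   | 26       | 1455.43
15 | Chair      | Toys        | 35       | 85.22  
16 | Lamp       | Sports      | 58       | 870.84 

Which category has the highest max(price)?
SELECT category, MAX(price) as val
FROM sales
GROUP BY category
ORDER BY val DESC
LIMIT 1

Result: Furniture with max(price) = 1852.95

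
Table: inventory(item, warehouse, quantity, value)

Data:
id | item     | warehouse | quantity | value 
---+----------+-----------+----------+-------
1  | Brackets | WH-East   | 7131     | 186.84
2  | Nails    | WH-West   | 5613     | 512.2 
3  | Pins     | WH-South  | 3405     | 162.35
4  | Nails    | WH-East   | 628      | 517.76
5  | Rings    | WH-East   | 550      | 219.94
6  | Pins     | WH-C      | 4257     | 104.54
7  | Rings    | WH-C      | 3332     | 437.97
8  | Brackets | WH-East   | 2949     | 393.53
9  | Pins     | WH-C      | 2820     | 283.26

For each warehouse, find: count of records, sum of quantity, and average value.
SELECT warehouse,
       COUNT(*) as cnt,
       SUM(quantity) as total_quantity,
       AVG(value) as avg_value
FROM inventory
GROUP BY warehouse

Result:
  WH-C: 3 records, 10409 total quantity, 275.26 avg value
  WH-East: 4 records, 11258 total quantity, 329.52 avg value
  WH-South: 1 records, 3405 total quantity, 162.35 avg value
  WH-West: 1 records, 5613 total quantity, 512.20 avg value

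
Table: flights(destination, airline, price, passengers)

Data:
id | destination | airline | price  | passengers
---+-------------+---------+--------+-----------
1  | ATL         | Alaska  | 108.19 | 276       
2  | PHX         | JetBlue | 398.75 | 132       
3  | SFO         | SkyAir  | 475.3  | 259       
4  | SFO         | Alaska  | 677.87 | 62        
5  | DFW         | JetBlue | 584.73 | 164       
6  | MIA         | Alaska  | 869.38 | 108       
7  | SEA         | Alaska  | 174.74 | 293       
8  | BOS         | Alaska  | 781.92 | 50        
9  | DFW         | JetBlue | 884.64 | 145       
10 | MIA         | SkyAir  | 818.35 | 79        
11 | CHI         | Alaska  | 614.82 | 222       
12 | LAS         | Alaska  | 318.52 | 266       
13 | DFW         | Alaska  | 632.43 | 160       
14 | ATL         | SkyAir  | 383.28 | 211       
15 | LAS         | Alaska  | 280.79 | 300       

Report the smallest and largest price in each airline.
SELECT airline, MIN(price), MAX(price)
FROM flights
GROUP BY airline

Result:
  Alaska: min=108.19, max=869.38
  JetBlue: min=398.75, max=884.64
  SkyAir: min=383.28, max=818.35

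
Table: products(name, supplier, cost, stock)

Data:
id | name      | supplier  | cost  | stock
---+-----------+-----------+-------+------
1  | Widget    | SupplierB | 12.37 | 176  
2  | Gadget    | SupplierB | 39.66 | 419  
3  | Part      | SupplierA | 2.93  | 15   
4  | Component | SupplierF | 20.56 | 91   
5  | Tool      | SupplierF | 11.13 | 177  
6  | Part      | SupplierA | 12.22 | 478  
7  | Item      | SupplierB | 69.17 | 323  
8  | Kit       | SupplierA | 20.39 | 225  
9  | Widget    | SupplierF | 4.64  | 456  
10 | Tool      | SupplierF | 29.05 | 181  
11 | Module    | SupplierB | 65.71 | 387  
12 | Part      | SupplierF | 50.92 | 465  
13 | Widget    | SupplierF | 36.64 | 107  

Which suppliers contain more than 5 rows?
SELECT supplier, COUNT(*) as cnt
FROM products
GROUP BY supplier
HAVING COUNT(*) > 5

Result:
  SupplierF: 6

Note: HAVING filters groups after aggregation, WHERE filters rows before.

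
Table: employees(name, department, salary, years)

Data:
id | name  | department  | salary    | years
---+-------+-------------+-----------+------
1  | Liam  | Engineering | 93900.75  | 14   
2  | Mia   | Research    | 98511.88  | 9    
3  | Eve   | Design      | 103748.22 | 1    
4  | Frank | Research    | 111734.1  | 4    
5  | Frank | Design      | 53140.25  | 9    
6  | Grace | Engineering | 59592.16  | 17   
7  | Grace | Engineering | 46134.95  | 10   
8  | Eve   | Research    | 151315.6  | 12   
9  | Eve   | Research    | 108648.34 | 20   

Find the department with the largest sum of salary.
SELECT department, SUM(salary) as val
FROM employees
GROUP BY department
ORDER BY val DESC
LIMIT 1

Result: Research with sum(salary) = 470209.92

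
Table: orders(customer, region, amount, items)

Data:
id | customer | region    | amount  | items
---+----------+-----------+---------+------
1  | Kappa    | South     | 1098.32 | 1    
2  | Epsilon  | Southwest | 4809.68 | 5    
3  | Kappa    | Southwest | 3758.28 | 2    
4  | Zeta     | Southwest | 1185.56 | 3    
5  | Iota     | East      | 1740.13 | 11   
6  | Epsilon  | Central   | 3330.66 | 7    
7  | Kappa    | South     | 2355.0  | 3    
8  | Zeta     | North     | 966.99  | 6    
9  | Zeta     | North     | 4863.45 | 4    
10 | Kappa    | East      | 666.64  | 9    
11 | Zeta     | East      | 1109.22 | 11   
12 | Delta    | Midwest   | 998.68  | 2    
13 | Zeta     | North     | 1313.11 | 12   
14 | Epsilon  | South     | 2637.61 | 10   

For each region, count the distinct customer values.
SELECT region, COUNT(DISTINCT customer)
FROM orders
GROUP BY region

Result:
  Central: 1 distinct
  East: 3 distinct
  Midwest: 1 distinct
  North: 1 distinct
  South: 2 distinct
  Southwest: 3 distinct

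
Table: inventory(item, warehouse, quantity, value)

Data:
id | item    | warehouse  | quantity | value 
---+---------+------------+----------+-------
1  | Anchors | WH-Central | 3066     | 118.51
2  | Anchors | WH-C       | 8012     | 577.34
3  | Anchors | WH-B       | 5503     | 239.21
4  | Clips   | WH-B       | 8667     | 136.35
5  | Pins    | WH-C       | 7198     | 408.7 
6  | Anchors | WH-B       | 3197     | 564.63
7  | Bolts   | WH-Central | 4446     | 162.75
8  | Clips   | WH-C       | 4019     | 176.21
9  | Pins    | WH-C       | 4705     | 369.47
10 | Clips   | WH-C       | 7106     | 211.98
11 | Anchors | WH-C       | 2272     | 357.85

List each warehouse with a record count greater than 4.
SELECT warehouse, COUNT(*) as cnt
FROM inventory
GROUP BY warehouse
HAVING COUNT(*) > 4

Result:
  WH-C: 6

Note: HAVING filters groups after aggregation, WHERE filters rows before.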